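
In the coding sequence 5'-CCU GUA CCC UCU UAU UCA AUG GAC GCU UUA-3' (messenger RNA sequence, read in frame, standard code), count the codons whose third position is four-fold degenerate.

6

Codon 1 CCU (Pro): third position 4-fold.
Codon 2 GUA (Val): third position 4-fold.
Codon 3 CCC (Pro): third position 4-fold.
Codon 4 UCU (Ser): third position 4-fold.
Codon 5 UAU (Tyr): third position 2-fold.
Codon 6 UCA (Ser): third position 4-fold.
Codon 7 AUG (Met): third position 1-fold.
Codon 8 GAC (Asp): third position 2-fold.
Codon 9 GCU (Ala): third position 4-fold.
Codon 10 UUA (Leu): third position 2-fold.
Four-fold degenerate third positions: 6.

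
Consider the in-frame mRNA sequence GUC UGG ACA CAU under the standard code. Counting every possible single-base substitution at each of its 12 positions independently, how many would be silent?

7

Codon 1 (GUC, Val): 3 synonymous substitutions.
Codon 2 (UGG, Trp): 0 synonymous substitutions.
Codon 3 (ACA, Thr): 3 synonymous substitutions.
Codon 4 (CAU, His): 1 synonymous substitution.
Total: 3 + 0 + 3 + 1 = 7.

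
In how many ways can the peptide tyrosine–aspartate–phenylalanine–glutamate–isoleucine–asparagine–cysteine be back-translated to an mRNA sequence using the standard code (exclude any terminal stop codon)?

Tyr: 2 codons.
Asp: 2 codons.
Phe: 2 codons.
Glu: 2 codons.
Ile: 3 codons.
Asn: 2 codons.
Cys: 2 codons.
2 × 2 × 2 × 2 × 3 × 2 × 2 = 192.

192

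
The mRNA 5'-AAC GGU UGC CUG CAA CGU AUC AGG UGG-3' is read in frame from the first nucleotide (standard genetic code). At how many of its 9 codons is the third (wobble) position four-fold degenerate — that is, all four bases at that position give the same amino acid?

3

Codon 1 AAC (Asn): third position 2-fold.
Codon 2 GGU (Gly): third position 4-fold.
Codon 3 UGC (Cys): third position 2-fold.
Codon 4 CUG (Leu): third position 4-fold.
Codon 5 CAA (Gln): third position 2-fold.
Codon 6 CGU (Arg): third position 4-fold.
Codon 7 AUC (Ile): third position 3-fold.
Codon 8 AGG (Arg): third position 2-fold.
Codon 9 UGG (Trp): third position 1-fold.
Four-fold degenerate third positions: 3.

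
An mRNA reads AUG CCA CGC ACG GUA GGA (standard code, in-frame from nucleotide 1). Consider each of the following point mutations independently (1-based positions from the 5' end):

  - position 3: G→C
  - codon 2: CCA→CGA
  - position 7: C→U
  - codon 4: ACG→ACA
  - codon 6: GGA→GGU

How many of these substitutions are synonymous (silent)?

2

Codon 1: AUG (Met) → AUC (Ile) — missense.
Codon 2: CCA (Pro) → CGA (Arg) — missense.
Codon 3: CGC (Arg) → UGC (Cys) — missense.
Codon 4: ACG (Thr) → ACA (Thr) — synonymous.
Codon 6: GGA (Gly) → GGU (Gly) — synonymous.
Synonymous: 2 of 5.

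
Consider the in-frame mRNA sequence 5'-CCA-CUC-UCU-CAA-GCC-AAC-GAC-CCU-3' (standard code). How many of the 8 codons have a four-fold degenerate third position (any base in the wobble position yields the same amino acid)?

5

Codon 1 CCA (Pro): third position 4-fold.
Codon 2 CUC (Leu): third position 4-fold.
Codon 3 UCU (Ser): third position 4-fold.
Codon 4 CAA (Gln): third position 2-fold.
Codon 5 GCC (Ala): third position 4-fold.
Codon 6 AAC (Asn): third position 2-fold.
Codon 7 GAC (Asp): third position 2-fold.
Codon 8 CCU (Pro): third position 4-fold.
Four-fold degenerate third positions: 5.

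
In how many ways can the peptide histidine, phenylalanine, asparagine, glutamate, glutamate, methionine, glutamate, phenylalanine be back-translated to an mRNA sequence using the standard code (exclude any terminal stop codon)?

His: 2 codons.
Phe: 2 codons.
Asn: 2 codons.
Glu: 2 codons.
Glu: 2 codons.
Met: 1 codon.
Glu: 2 codons.
Phe: 2 codons.
2 × 2 × 2 × 2 × 2 × 1 × 2 × 2 = 128.

128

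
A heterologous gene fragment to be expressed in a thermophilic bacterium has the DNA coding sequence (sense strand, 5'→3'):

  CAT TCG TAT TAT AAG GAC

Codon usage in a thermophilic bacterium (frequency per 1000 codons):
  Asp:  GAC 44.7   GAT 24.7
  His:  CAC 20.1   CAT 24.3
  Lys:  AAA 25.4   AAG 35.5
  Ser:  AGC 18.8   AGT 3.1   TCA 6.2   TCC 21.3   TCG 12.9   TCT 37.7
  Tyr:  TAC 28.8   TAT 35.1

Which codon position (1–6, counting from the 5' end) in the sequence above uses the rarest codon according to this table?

Codon 1 CAT (His): 24.3 per 1000.
Codon 2 TCG (Ser): 12.9 per 1000.
Codon 3 TAT (Tyr): 35.1 per 1000.
Codon 4 TAT (Tyr): 35.1 per 1000.
Codon 5 AAG (Lys): 35.5 per 1000.
Codon 6 GAC (Asp): 44.7 per 1000.
Lowest frequency is 12.9 at codon 2.

2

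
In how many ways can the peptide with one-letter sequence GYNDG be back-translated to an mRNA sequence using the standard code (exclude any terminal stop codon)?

Gly: 4 codons.
Tyr: 2 codons.
Asn: 2 codons.
Asp: 2 codons.
Gly: 4 codons.
4 × 2 × 2 × 2 × 4 = 128.

128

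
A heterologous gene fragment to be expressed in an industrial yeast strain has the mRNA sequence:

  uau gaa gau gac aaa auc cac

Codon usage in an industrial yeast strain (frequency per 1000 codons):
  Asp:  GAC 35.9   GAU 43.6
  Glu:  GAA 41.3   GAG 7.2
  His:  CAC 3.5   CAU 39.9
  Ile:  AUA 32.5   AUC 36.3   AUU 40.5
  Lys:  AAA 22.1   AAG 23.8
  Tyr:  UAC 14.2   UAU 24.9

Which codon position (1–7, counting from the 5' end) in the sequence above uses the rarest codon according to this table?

Codon 1 UAU (Tyr): 24.9 per 1000.
Codon 2 GAA (Glu): 41.3 per 1000.
Codon 3 GAU (Asp): 43.6 per 1000.
Codon 4 GAC (Asp): 35.9 per 1000.
Codon 5 AAA (Lys): 22.1 per 1000.
Codon 6 AUC (Ile): 36.3 per 1000.
Codon 7 CAC (His): 3.5 per 1000.
Lowest frequency is 3.5 at codon 7.

7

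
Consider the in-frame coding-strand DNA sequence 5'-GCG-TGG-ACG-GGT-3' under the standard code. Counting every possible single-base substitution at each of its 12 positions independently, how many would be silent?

9

Codon 1 (GCG, Ala): 3 synonymous substitutions.
Codon 2 (TGG, Trp): 0 synonymous substitutions.
Codon 3 (ACG, Thr): 3 synonymous substitutions.
Codon 4 (GGT, Gly): 3 synonymous substitutions.
Total: 3 + 0 + 3 + 3 = 9.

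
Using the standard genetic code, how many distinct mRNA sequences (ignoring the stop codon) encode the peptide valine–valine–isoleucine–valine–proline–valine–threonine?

12288

Val: 4 codons.
Val: 4 codons.
Ile: 3 codons.
Val: 4 codons.
Pro: 4 codons.
Val: 4 codons.
Thr: 4 codons.
4 × 4 × 3 × 4 × 4 × 4 × 4 = 12288.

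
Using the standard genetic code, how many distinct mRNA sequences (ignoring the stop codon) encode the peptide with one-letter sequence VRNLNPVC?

18432

Val: 4 codons.
Arg: 6 codons.
Asn: 2 codons.
Leu: 6 codons.
Asn: 2 codons.
Pro: 4 codons.
Val: 4 codons.
Cys: 2 codons.
4 × 6 × 2 × 6 × 2 × 4 × 4 × 2 = 18432.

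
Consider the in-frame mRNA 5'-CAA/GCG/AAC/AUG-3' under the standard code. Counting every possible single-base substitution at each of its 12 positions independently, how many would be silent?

Codon 1 (CAA, Gln): 1 synonymous substitution.
Codon 2 (GCG, Ala): 3 synonymous substitutions.
Codon 3 (AAC, Asn): 1 synonymous substitution.
Codon 4 (AUG, Met): 0 synonymous substitutions.
Total: 1 + 3 + 1 + 0 = 5.

5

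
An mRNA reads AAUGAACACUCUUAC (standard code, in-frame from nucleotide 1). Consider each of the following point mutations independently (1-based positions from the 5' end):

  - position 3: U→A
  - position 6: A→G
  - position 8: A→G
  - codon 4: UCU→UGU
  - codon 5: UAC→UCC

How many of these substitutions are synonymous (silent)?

1

Codon 1: AAU (Asn) → AAA (Lys) — missense.
Codon 2: GAA (Glu) → GAG (Glu) — synonymous.
Codon 3: CAC (His) → CGC (Arg) — missense.
Codon 4: UCU (Ser) → UGU (Cys) — missense.
Codon 5: UAC (Tyr) → UCC (Ser) — missense.
Synonymous: 1 of 5.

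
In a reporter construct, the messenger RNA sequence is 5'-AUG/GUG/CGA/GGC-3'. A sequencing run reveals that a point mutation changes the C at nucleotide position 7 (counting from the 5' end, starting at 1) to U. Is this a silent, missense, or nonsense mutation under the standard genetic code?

nonsense

Position 7 falls in codon 3: CGA → Arg.
After the substitution the codon is UGA → Stop.
The new codon is a stop codon, so this is a nonsense mutation.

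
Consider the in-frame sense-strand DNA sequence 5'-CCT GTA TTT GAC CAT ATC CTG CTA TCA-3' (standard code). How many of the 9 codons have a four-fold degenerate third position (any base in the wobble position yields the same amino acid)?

5

Codon 1 CCT (Pro): third position 4-fold.
Codon 2 GTA (Val): third position 4-fold.
Codon 3 TTT (Phe): third position 2-fold.
Codon 4 GAC (Asp): third position 2-fold.
Codon 5 CAT (His): third position 2-fold.
Codon 6 ATC (Ile): third position 3-fold.
Codon 7 CTG (Leu): third position 4-fold.
Codon 8 CTA (Leu): third position 4-fold.
Codon 9 TCA (Ser): third position 4-fold.
Four-fold degenerate third positions: 5.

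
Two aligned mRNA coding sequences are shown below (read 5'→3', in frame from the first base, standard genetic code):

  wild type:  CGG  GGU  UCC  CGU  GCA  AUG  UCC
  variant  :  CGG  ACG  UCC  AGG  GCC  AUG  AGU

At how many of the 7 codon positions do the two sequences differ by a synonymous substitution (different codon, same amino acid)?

Codon 1: CGG Arg / CGG Arg — identical.
Codon 2: GGU Gly / ACG Thr — nonsynonymous.
Codon 3: UCC Ser / UCC Ser — identical.
Codon 4: CGU Arg / AGG Arg — synonymous.
Codon 5: GCA Ala / GCC Ala — synonymous.
Codon 6: AUG Met / AUG Met — identical.
Codon 7: UCC Ser / AGU Ser — synonymous.
Synonymous differences: 3.

3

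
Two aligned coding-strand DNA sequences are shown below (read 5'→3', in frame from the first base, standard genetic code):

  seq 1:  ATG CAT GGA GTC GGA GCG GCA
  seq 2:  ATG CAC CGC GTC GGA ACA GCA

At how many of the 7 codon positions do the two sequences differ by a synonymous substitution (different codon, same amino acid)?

Codon 1: ATG Met / ATG Met — identical.
Codon 2: CAT His / CAC His — synonymous.
Codon 3: GGA Gly / CGC Arg — nonsynonymous.
Codon 4: GTC Val / GTC Val — identical.
Codon 5: GGA Gly / GGA Gly — identical.
Codon 6: GCG Ala / ACA Thr — nonsynonymous.
Codon 7: GCA Ala / GCA Ala — identical.
Synonymous differences: 1.

1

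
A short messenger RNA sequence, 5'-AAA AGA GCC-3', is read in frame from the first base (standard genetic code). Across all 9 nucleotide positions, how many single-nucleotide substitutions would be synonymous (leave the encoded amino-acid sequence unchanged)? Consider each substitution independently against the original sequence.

6

Codon 1 (AAA, Lys): 1 synonymous substitution.
Codon 2 (AGA, Arg): 2 synonymous substitutions.
Codon 3 (GCC, Ala): 3 synonymous substitutions.
Total: 1 + 2 + 3 = 6.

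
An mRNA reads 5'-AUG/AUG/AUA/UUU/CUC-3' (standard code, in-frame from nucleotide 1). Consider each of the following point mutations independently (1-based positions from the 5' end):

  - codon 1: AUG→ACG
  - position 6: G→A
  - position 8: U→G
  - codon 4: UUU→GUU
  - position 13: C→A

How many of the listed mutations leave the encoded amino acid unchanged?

Codon 1: AUG (Met) → ACG (Thr) — missense.
Codon 2: AUG (Met) → AUA (Ile) — missense.
Codon 3: AUA (Ile) → AGA (Arg) — missense.
Codon 4: UUU (Phe) → GUU (Val) — missense.
Codon 5: CUC (Leu) → AUC (Ile) — missense.
Synonymous: 0 of 5.

0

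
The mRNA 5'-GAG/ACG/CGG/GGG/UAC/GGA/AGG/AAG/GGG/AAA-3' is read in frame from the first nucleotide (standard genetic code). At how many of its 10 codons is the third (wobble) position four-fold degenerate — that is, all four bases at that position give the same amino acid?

Codon 1 GAG (Glu): third position 2-fold.
Codon 2 ACG (Thr): third position 4-fold.
Codon 3 CGG (Arg): third position 4-fold.
Codon 4 GGG (Gly): third position 4-fold.
Codon 5 UAC (Tyr): third position 2-fold.
Codon 6 GGA (Gly): third position 4-fold.
Codon 7 AGG (Arg): third position 2-fold.
Codon 8 AAG (Lys): third position 2-fold.
Codon 9 GGG (Gly): third position 4-fold.
Codon 10 AAA (Lys): third position 2-fold.
Four-fold degenerate third positions: 5.

5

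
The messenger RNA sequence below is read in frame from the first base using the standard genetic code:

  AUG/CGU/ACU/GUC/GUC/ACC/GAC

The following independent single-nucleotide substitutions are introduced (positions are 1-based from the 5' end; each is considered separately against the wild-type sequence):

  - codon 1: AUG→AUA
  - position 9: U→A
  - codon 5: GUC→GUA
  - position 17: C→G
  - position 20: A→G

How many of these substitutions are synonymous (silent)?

Codon 1: AUG (Met) → AUA (Ile) — missense.
Codon 3: ACU (Thr) → ACA (Thr) — synonymous.
Codon 5: GUC (Val) → GUA (Val) — synonymous.
Codon 6: ACC (Thr) → AGC (Ser) — missense.
Codon 7: GAC (Asp) → GGC (Gly) — missense.
Synonymous: 2 of 5.

2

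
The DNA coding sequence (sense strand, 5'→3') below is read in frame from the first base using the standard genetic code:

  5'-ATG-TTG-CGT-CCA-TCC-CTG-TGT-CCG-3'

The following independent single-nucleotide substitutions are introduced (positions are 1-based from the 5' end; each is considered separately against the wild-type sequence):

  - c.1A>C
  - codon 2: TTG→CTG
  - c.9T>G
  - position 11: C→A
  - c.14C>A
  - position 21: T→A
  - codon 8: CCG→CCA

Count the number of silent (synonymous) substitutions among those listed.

3

Codon 1: ATG (Met) → CTG (Leu) — missense.
Codon 2: TTG (Leu) → CTG (Leu) — synonymous.
Codon 3: CGT (Arg) → CGG (Arg) — synonymous.
Codon 4: CCA (Pro) → CAA (Gln) — missense.
Codon 5: TCC (Ser) → TAC (Tyr) — missense.
Codon 7: TGT (Cys) → TGA (Stop) — nonsense.
Codon 8: CCG (Pro) → CCA (Pro) — synonymous.
Synonymous: 3 of 7.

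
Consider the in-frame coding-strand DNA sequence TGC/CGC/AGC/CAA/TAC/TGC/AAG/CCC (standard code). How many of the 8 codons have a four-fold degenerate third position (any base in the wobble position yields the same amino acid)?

2

Codon 1 TGC (Cys): third position 2-fold.
Codon 2 CGC (Arg): third position 4-fold.
Codon 3 AGC (Ser): third position 2-fold.
Codon 4 CAA (Gln): third position 2-fold.
Codon 5 TAC (Tyr): third position 2-fold.
Codon 6 TGC (Cys): third position 2-fold.
Codon 7 AAG (Lys): third position 2-fold.
Codon 8 CCC (Pro): third position 4-fold.
Four-fold degenerate third positions: 2.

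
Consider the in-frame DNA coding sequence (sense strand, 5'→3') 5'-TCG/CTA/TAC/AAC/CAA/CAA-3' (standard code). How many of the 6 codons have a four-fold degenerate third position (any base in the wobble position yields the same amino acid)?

2

Codon 1 TCG (Ser): third position 4-fold.
Codon 2 CTA (Leu): third position 4-fold.
Codon 3 TAC (Tyr): third position 2-fold.
Codon 4 AAC (Asn): third position 2-fold.
Codon 5 CAA (Gln): third position 2-fold.
Codon 6 CAA (Gln): third position 2-fold.
Four-fold degenerate third positions: 2.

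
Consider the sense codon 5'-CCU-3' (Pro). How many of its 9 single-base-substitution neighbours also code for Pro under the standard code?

Position 1: none → 0 synonymous.
Position 2: none → 0 synonymous.
Position 3: CCC, CCA, CCG → 3 synonymous.
Total: 0 + 0 + 3 = 3.

3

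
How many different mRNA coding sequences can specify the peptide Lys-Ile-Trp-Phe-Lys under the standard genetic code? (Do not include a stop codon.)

24

Lys: 2 codons.
Ile: 3 codons.
Trp: 1 codon.
Phe: 2 codons.
Lys: 2 codons.
2 × 3 × 1 × 2 × 2 = 24.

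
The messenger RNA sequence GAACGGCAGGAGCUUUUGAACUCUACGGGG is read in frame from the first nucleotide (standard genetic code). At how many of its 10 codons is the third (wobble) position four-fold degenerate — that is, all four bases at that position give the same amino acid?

Codon 1 GAA (Glu): third position 2-fold.
Codon 2 CGG (Arg): third position 4-fold.
Codon 3 CAG (Gln): third position 2-fold.
Codon 4 GAG (Glu): third position 2-fold.
Codon 5 CUU (Leu): third position 4-fold.
Codon 6 UUG (Leu): third position 2-fold.
Codon 7 AAC (Asn): third position 2-fold.
Codon 8 UCU (Ser): third position 4-fold.
Codon 9 ACG (Thr): third position 4-fold.
Codon 10 GGG (Gly): third position 4-fold.
Four-fold degenerate third positions: 5.

5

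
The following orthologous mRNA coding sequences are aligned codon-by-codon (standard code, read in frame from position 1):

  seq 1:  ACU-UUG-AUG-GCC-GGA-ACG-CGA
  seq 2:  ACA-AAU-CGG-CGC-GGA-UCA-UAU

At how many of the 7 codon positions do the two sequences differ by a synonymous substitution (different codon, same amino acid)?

Codon 1: ACU Thr / ACA Thr — synonymous.
Codon 2: UUG Leu / AAU Asn — nonsynonymous.
Codon 3: AUG Met / CGG Arg — nonsynonymous.
Codon 4: GCC Ala / CGC Arg — nonsynonymous.
Codon 5: GGA Gly / GGA Gly — identical.
Codon 6: ACG Thr / UCA Ser — nonsynonymous.
Codon 7: CGA Arg / UAU Tyr — nonsynonymous.
Synonymous differences: 1.

1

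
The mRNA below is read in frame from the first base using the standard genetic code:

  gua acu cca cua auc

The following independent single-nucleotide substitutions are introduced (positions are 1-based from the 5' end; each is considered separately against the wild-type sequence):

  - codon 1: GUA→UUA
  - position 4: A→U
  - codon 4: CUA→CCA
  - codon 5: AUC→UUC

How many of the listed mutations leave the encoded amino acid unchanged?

Codon 1: GUA (Val) → UUA (Leu) — missense.
Codon 2: ACU (Thr) → UCU (Ser) — missense.
Codon 4: CUA (Leu) → CCA (Pro) — missense.
Codon 5: AUC (Ile) → UUC (Phe) — missense.
Synonymous: 0 of 4.

0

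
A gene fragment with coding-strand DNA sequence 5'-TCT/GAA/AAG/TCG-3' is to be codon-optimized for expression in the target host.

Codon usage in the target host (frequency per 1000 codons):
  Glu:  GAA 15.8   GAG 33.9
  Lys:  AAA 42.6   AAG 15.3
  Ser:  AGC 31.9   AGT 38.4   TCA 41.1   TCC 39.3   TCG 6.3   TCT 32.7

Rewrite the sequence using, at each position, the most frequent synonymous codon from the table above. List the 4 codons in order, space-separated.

Codon 1 (Ser): best is TCA at 41.1.
Codon 2 (Glu): best is GAG at 33.9.
Codon 3 (Lys): best is AAA at 42.6.
Codon 4 (Ser): best is TCA at 41.1.

TCA GAG AAA TCA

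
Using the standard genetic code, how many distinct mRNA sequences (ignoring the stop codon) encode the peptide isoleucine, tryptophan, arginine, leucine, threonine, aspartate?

Ile: 3 codons.
Trp: 1 codon.
Arg: 6 codons.
Leu: 6 codons.
Thr: 4 codons.
Asp: 2 codons.
3 × 1 × 6 × 6 × 4 × 2 = 864.

864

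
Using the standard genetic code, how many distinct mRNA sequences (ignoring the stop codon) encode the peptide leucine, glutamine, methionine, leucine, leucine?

Leu: 6 codons.
Gln: 2 codons.
Met: 1 codon.
Leu: 6 codons.
Leu: 6 codons.
6 × 2 × 1 × 6 × 6 = 432.

432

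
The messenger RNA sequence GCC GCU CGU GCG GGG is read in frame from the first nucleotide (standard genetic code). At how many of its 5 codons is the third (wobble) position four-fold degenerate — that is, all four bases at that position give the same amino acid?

Codon 1 GCC (Ala): third position 4-fold.
Codon 2 GCU (Ala): third position 4-fold.
Codon 3 CGU (Arg): third position 4-fold.
Codon 4 GCG (Ala): third position 4-fold.
Codon 5 GGG (Gly): third position 4-fold.
Four-fold degenerate third positions: 5.

5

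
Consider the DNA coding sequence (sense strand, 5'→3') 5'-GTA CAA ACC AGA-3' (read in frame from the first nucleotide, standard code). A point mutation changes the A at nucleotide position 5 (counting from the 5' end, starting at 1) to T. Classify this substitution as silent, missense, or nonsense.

missense

Position 5 falls in codon 2: CAA → Gln.
After the substitution the codon is CTA → Leu.
Gln ≠ Leu, so this is a missense mutation.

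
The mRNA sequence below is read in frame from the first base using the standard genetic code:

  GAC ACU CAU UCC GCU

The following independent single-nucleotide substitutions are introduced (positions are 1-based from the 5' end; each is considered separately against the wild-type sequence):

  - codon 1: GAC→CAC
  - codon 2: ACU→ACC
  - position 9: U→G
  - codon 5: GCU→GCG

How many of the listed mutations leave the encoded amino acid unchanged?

Codon 1: GAC (Asp) → CAC (His) — missense.
Codon 2: ACU (Thr) → ACC (Thr) — synonymous.
Codon 3: CAU (His) → CAG (Gln) — missense.
Codon 5: GCU (Ala) → GCG (Ala) — synonymous.
Synonymous: 2 of 4.

2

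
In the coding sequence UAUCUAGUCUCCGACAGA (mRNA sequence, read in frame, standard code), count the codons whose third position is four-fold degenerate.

Codon 1 UAU (Tyr): third position 2-fold.
Codon 2 CUA (Leu): third position 4-fold.
Codon 3 GUC (Val): third position 4-fold.
Codon 4 UCC (Ser): third position 4-fold.
Codon 5 GAC (Asp): third position 2-fold.
Codon 6 AGA (Arg): third position 2-fold.
Four-fold degenerate third positions: 3.

3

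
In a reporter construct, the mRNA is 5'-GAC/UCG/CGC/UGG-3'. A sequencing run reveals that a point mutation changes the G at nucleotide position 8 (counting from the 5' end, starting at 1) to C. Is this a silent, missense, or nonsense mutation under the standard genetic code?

Position 8 falls in codon 3: CGC → Arg.
After the substitution the codon is CCC → Pro.
Arg ≠ Pro, so this is a missense mutation.

missense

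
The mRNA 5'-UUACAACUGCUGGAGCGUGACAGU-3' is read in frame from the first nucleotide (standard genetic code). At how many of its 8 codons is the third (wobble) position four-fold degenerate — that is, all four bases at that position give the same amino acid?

Codon 1 UUA (Leu): third position 2-fold.
Codon 2 CAA (Gln): third position 2-fold.
Codon 3 CUG (Leu): third position 4-fold.
Codon 4 CUG (Leu): third position 4-fold.
Codon 5 GAG (Glu): third position 2-fold.
Codon 6 CGU (Arg): third position 4-fold.
Codon 7 GAC (Asp): third position 2-fold.
Codon 8 AGU (Ser): third position 2-fold.
Four-fold degenerate third positions: 3.

3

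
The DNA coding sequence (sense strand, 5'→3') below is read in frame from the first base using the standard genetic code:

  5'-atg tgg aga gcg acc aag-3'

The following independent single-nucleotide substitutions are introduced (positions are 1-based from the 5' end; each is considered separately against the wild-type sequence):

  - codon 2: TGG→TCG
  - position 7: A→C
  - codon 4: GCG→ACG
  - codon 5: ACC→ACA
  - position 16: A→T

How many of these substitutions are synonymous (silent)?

2

Codon 2: TGG (Trp) → TCG (Ser) — missense.
Codon 3: AGA (Arg) → CGA (Arg) — synonymous.
Codon 4: GCG (Ala) → ACG (Thr) — missense.
Codon 5: ACC (Thr) → ACA (Thr) — synonymous.
Codon 6: AAG (Lys) → TAG (Stop) — nonsense.
Synonymous: 2 of 5.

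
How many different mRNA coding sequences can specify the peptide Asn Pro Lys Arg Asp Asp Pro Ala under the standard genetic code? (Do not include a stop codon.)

6144

Asn: 2 codons.
Pro: 4 codons.
Lys: 2 codons.
Arg: 6 codons.
Asp: 2 codons.
Asp: 2 codons.
Pro: 4 codons.
Ala: 4 codons.
2 × 4 × 2 × 6 × 2 × 2 × 4 × 4 = 6144.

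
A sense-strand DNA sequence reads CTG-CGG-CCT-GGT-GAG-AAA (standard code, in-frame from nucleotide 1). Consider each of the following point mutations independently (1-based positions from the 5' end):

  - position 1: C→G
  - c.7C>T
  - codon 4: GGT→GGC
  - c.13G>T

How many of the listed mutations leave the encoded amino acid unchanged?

Codon 1: CTG (Leu) → GTG (Val) — missense.
Codon 3: CCT (Pro) → TCT (Ser) — missense.
Codon 4: GGT (Gly) → GGC (Gly) — synonymous.
Codon 5: GAG (Glu) → TAG (Stop) — nonsense.
Synonymous: 1 of 4.

1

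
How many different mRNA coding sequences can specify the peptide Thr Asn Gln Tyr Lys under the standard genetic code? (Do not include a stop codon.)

Thr: 4 codons.
Asn: 2 codons.
Gln: 2 codons.
Tyr: 2 codons.
Lys: 2 codons.
4 × 2 × 2 × 2 × 2 = 64.

64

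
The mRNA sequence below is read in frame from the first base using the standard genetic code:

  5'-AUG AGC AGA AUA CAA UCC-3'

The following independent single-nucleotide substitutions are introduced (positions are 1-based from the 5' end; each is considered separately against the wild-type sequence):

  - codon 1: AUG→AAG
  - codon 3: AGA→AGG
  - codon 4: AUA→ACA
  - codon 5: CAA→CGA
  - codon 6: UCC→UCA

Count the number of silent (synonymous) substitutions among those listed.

2

Codon 1: AUG (Met) → AAG (Lys) — missense.
Codon 3: AGA (Arg) → AGG (Arg) — synonymous.
Codon 4: AUA (Ile) → ACA (Thr) — missense.
Codon 5: CAA (Gln) → CGA (Arg) — missense.
Codon 6: UCC (Ser) → UCA (Ser) — synonymous.
Synonymous: 2 of 5.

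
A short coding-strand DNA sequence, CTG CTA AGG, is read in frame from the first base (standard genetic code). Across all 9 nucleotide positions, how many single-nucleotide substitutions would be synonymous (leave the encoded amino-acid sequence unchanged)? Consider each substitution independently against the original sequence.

Codon 1 (CTG, Leu): 4 synonymous substitutions.
Codon 2 (CTA, Leu): 4 synonymous substitutions.
Codon 3 (AGG, Arg): 2 synonymous substitutions.
Total: 4 + 4 + 2 = 10.

10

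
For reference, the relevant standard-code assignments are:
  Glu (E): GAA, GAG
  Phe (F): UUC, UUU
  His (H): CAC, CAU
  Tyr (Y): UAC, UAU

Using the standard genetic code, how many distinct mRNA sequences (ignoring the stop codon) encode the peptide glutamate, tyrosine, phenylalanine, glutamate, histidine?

Glu: 2 codons.
Tyr: 2 codons.
Phe: 2 codons.
Glu: 2 codons.
His: 2 codons.
2 × 2 × 2 × 2 × 2 = 32.

32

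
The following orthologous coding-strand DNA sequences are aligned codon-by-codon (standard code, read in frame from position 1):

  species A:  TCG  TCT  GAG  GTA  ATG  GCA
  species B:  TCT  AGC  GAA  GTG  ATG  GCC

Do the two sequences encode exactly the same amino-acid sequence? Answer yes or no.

Codon 1: TCG Ser / TCT Ser — synonymous.
Codon 2: TCT Ser / AGC Ser — synonymous.
Codon 3: GAG Glu / GAA Glu — synonymous.
Codon 4: GTA Val / GTG Val — synonymous.
Codon 5: ATG Met / ATG Met — identical.
Codon 6: GCA Ala / GCC Ala — synonymous.
Nonsynonymous differences: 0 → same protein.

yes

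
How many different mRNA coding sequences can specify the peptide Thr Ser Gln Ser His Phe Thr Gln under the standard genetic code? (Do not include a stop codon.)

9216

Thr: 4 codons.
Ser: 6 codons.
Gln: 2 codons.
Ser: 6 codons.
His: 2 codons.
Phe: 2 codons.
Thr: 4 codons.
Gln: 2 codons.
4 × 6 × 2 × 6 × 2 × 2 × 4 × 2 = 9216.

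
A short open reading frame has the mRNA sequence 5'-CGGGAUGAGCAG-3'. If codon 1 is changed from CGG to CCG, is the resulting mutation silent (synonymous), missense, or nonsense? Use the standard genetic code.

missense

Position 2 falls in codon 1: CGG → Arg.
After the substitution the codon is CCG → Pro.
Arg ≠ Pro, so this is a missense mutation.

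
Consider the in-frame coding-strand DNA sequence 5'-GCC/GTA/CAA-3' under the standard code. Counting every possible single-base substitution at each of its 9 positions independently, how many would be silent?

Codon 1 (GCC, Ala): 3 synonymous substitutions.
Codon 2 (GTA, Val): 3 synonymous substitutions.
Codon 3 (CAA, Gln): 1 synonymous substitution.
Total: 3 + 3 + 1 = 7.

7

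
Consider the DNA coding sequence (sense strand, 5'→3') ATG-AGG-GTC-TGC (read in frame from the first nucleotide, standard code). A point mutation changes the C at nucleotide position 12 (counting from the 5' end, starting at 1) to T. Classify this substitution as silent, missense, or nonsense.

silent

Position 12 falls in codon 4: TGC → Cys.
After the substitution the codon is TGT → Cys.
Both encode Cys, so the change is synonymous.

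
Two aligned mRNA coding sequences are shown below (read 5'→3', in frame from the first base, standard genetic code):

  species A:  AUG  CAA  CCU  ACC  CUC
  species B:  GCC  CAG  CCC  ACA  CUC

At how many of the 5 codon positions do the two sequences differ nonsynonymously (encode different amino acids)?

1

Codon 1: AUG Met / GCC Ala — nonsynonymous.
Codon 2: CAA Gln / CAG Gln — synonymous.
Codon 3: CCU Pro / CCC Pro — synonymous.
Codon 4: ACC Thr / ACA Thr — synonymous.
Codon 5: CUC Leu / CUC Leu — identical.
Nonsynonymous differences: 1.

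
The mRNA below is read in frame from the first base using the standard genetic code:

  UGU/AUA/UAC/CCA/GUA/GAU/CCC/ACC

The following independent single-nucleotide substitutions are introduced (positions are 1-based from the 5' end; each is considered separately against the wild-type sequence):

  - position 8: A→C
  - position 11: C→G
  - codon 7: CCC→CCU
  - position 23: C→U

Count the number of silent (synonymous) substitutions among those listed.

1

Codon 3: UAC (Tyr) → UCC (Ser) — missense.
Codon 4: CCA (Pro) → CGA (Arg) — missense.
Codon 7: CCC (Pro) → CCU (Pro) — synonymous.
Codon 8: ACC (Thr) → AUC (Ile) — missense.
Synonymous: 1 of 4.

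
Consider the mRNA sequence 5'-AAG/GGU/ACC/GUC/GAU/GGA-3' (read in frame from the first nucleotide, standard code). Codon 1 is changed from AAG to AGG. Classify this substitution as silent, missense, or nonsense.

missense

Position 2 falls in codon 1: AAG → Lys.
After the substitution the codon is AGG → Arg.
Lys ≠ Arg, so this is a missense mutation.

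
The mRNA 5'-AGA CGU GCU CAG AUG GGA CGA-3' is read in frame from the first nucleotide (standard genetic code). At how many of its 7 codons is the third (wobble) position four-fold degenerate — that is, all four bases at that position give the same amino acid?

4

Codon 1 AGA (Arg): third position 2-fold.
Codon 2 CGU (Arg): third position 4-fold.
Codon 3 GCU (Ala): third position 4-fold.
Codon 4 CAG (Gln): third position 2-fold.
Codon 5 AUG (Met): third position 1-fold.
Codon 6 GGA (Gly): third position 4-fold.
Codon 7 CGA (Arg): third position 4-fold.
Four-fold degenerate third positions: 4.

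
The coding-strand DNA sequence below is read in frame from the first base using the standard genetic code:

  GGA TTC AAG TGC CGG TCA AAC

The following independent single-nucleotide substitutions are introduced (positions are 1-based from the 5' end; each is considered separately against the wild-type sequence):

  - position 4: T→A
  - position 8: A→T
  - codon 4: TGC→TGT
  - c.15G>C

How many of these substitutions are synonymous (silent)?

2

Codon 2: TTC (Phe) → ATC (Ile) — missense.
Codon 3: AAG (Lys) → ATG (Met) — missense.
Codon 4: TGC (Cys) → TGT (Cys) — synonymous.
Codon 5: CGG (Arg) → CGC (Arg) — synonymous.
Synonymous: 2 of 4.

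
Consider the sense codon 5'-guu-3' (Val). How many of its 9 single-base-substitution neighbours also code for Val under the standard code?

Position 1: none → 0 synonymous.
Position 2: none → 0 synonymous.
Position 3: GUC, GUA, GUG → 3 synonymous.
Total: 0 + 0 + 3 = 3.

3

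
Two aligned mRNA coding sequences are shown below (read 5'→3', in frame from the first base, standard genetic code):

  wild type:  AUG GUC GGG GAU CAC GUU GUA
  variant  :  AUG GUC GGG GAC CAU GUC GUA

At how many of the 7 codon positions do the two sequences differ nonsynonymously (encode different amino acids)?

0

Codon 1: AUG Met / AUG Met — identical.
Codon 2: GUC Val / GUC Val — identical.
Codon 3: GGG Gly / GGG Gly — identical.
Codon 4: GAU Asp / GAC Asp — synonymous.
Codon 5: CAC His / CAU His — synonymous.
Codon 6: GUU Val / GUC Val — synonymous.
Codon 7: GUA Val / GUA Val — identical.
Nonsynonymous differences: 0.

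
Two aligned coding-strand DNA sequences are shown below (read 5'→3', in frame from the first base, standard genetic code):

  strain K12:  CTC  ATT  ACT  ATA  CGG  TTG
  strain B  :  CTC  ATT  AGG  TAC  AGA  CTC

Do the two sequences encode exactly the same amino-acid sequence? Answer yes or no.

Codon 1: CTC Leu / CTC Leu — identical.
Codon 2: ATT Ile / ATT Ile — identical.
Codon 3: ACT Thr / AGG Arg — nonsynonymous.
Codon 4: ATA Ile / TAC Tyr — nonsynonymous.
Codon 5: CGG Arg / AGA Arg — synonymous.
Codon 6: TTG Leu / CTC Leu — synonymous.
Nonsynonymous differences: 2 → different protein.

no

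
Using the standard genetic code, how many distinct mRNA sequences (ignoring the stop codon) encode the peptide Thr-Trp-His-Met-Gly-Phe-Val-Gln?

Thr: 4 codons.
Trp: 1 codon.
His: 2 codons.
Met: 1 codon.
Gly: 4 codons.
Phe: 2 codons.
Val: 4 codons.
Gln: 2 codons.
4 × 1 × 2 × 1 × 4 × 2 × 4 × 2 = 512.

512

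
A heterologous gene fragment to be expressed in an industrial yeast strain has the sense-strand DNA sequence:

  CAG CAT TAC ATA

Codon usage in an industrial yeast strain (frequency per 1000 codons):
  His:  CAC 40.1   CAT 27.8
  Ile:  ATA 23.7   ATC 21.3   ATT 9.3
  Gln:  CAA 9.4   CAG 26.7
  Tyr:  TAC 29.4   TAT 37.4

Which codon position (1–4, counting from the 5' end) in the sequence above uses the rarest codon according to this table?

4

Codon 1 CAG (Gln): 26.7 per 1000.
Codon 2 CAT (His): 27.8 per 1000.
Codon 3 TAC (Tyr): 29.4 per 1000.
Codon 4 ATA (Ile): 23.7 per 1000.
Lowest frequency is 23.7 at codon 4.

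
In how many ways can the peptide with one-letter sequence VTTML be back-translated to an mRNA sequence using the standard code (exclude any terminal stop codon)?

Val: 4 codons.
Thr: 4 codons.
Thr: 4 codons.
Met: 1 codon.
Leu: 6 codons.
4 × 4 × 4 × 1 × 6 = 384.

384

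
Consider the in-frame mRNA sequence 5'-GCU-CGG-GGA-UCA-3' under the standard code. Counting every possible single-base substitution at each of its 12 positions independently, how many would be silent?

13

Codon 1 (GCU, Ala): 3 synonymous substitutions.
Codon 2 (CGG, Arg): 4 synonymous substitutions.
Codon 3 (GGA, Gly): 3 synonymous substitutions.
Codon 4 (UCA, Ser): 3 synonymous substitutions.
Total: 3 + 4 + 3 + 3 = 13.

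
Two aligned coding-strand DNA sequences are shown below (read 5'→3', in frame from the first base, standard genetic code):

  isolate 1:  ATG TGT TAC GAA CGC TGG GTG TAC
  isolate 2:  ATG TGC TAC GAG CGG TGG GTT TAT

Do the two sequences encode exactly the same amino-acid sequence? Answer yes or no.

yes

Codon 1: ATG Met / ATG Met — identical.
Codon 2: TGT Cys / TGC Cys — synonymous.
Codon 3: TAC Tyr / TAC Tyr — identical.
Codon 4: GAA Glu / GAG Glu — synonymous.
Codon 5: CGC Arg / CGG Arg — synonymous.
Codon 6: TGG Trp / TGG Trp — identical.
Codon 7: GTG Val / GTT Val — synonymous.
Codon 8: TAC Tyr / TAT Tyr — synonymous.
Nonsynonymous differences: 0 → same protein.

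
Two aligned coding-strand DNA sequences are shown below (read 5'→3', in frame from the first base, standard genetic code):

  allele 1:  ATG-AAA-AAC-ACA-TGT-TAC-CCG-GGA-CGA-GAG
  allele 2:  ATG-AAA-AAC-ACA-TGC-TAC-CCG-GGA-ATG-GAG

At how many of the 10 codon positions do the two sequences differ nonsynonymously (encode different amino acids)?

Codon 1: ATG Met / ATG Met — identical.
Codon 2: AAA Lys / AAA Lys — identical.
Codon 3: AAC Asn / AAC Asn — identical.
Codon 4: ACA Thr / ACA Thr — identical.
Codon 5: TGT Cys / TGC Cys — synonymous.
Codon 6: TAC Tyr / TAC Tyr — identical.
Codon 7: CCG Pro / CCG Pro — identical.
Codon 8: GGA Gly / GGA Gly — identical.
Codon 9: CGA Arg / ATG Met — nonsynonymous.
Codon 10: GAG Glu / GAG Glu — identical.
Nonsynonymous differences: 1.

1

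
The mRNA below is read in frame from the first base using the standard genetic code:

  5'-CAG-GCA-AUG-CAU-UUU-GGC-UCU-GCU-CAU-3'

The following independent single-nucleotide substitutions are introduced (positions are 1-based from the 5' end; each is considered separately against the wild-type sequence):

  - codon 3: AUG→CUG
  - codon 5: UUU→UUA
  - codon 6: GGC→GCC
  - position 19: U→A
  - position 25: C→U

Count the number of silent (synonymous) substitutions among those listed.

Codon 3: AUG (Met) → CUG (Leu) — missense.
Codon 5: UUU (Phe) → UUA (Leu) — missense.
Codon 6: GGC (Gly) → GCC (Ala) — missense.
Codon 7: UCU (Ser) → ACU (Thr) — missense.
Codon 9: CAU (His) → UAU (Tyr) — missense.
Synonymous: 0 of 5.

0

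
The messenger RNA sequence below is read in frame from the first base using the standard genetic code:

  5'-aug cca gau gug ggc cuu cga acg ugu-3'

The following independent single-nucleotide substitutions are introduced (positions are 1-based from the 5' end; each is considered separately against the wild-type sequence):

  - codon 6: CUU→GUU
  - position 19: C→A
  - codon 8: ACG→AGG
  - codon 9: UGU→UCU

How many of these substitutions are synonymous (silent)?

Codon 6: CUU (Leu) → GUU (Val) — missense.
Codon 7: CGA (Arg) → AGA (Arg) — synonymous.
Codon 8: ACG (Thr) → AGG (Arg) — missense.
Codon 9: UGU (Cys) → UCU (Ser) — missense.
Synonymous: 1 of 4.

1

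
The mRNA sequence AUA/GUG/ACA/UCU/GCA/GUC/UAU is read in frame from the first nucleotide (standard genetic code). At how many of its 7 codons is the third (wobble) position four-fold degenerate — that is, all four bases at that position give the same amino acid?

5

Codon 1 AUA (Ile): third position 3-fold.
Codon 2 GUG (Val): third position 4-fold.
Codon 3 ACA (Thr): third position 4-fold.
Codon 4 UCU (Ser): third position 4-fold.
Codon 5 GCA (Ala): third position 4-fold.
Codon 6 GUC (Val): third position 4-fold.
Codon 7 UAU (Tyr): third position 2-fold.
Four-fold degenerate third positions: 5.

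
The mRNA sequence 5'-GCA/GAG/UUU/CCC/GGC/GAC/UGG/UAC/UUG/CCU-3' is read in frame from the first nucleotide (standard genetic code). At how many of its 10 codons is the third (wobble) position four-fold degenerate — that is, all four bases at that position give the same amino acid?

Codon 1 GCA (Ala): third position 4-fold.
Codon 2 GAG (Glu): third position 2-fold.
Codon 3 UUU (Phe): third position 2-fold.
Codon 4 CCC (Pro): third position 4-fold.
Codon 5 GGC (Gly): third position 4-fold.
Codon 6 GAC (Asp): third position 2-fold.
Codon 7 UGG (Trp): third position 1-fold.
Codon 8 UAC (Tyr): third position 2-fold.
Codon 9 UUG (Leu): third position 2-fold.
Codon 10 CCU (Pro): third position 4-fold.
Four-fold degenerate third positions: 4.

4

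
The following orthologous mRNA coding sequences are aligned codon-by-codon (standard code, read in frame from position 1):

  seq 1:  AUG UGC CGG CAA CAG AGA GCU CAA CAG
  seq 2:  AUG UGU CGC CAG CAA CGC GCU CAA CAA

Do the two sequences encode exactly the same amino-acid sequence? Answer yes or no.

Codon 1: AUG Met / AUG Met — identical.
Codon 2: UGC Cys / UGU Cys — synonymous.
Codon 3: CGG Arg / CGC Arg — synonymous.
Codon 4: CAA Gln / CAG Gln — synonymous.
Codon 5: CAG Gln / CAA Gln — synonymous.
Codon 6: AGA Arg / CGC Arg — synonymous.
Codon 7: GCU Ala / GCU Ala — identical.
Codon 8: CAA Gln / CAA Gln — identical.
Codon 9: CAG Gln / CAA Gln — synonymous.
Nonsynonymous differences: 0 → same protein.

yes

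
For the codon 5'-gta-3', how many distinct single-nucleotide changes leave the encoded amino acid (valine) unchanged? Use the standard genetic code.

3

Position 1: none → 0 synonymous.
Position 2: none → 0 synonymous.
Position 3: GTT, GTC, GTG → 3 synonymous.
Total: 0 + 0 + 3 = 3.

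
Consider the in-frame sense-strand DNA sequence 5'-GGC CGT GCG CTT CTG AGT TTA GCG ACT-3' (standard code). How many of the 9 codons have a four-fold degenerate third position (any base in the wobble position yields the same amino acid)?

7

Codon 1 GGC (Gly): third position 4-fold.
Codon 2 CGT (Arg): third position 4-fold.
Codon 3 GCG (Ala): third position 4-fold.
Codon 4 CTT (Leu): third position 4-fold.
Codon 5 CTG (Leu): third position 4-fold.
Codon 6 AGT (Ser): third position 2-fold.
Codon 7 TTA (Leu): third position 2-fold.
Codon 8 GCG (Ala): third position 4-fold.
Codon 9 ACT (Thr): third position 4-fold.
Four-fold degenerate third positions: 7.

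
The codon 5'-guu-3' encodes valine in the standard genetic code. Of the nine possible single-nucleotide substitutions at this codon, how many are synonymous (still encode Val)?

3

Position 1: none → 0 synonymous.
Position 2: none → 0 synonymous.
Position 3: GUC, GUA, GUG → 3 synonymous.
Total: 0 + 0 + 3 = 3.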